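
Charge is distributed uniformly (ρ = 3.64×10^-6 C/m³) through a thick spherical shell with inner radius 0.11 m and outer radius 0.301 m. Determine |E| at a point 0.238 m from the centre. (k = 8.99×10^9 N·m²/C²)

E ≈ 2.94×10^4 N/C

Symmetry ⇒ E = E(r) r̂. Gaussian sphere of radius r = 0.238 m (within the shell material, 0.11 m < r < 0.301 m).
Only the shell between 0.11 m and r is enclosed: Q_enc = ρ·(4π/3)(r³ − a³) = (3.64e-6)·(4π/3)·((0.238)³ − (0.11)³) = 1.853e-7 C.
By Gauss's law, ∮E·dA = E·4πr² = Q_enc/ε₀.
E = k|Q_enc|/r² = (8.99×10^9)(1.853×10^-7)/(0.238)² = 2.94×10^4 N/C.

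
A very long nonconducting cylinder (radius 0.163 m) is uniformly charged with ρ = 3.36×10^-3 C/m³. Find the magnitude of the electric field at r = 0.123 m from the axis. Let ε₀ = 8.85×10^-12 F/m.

Coaxial Gaussian cylinder, radius r = 0.123 m, length L (r < R).
Charge inside radius r per length L is ρ·πr²·L, so λ_enc = ρπr² = 1.597×10^-4 C/m.
Since E is radial and uniform over the curved surface, Φ = E·2πrL = Q_enc/ε₀ = λ_enc L/ε₀.
E = |λ_enc|/(2πε₀r) = (1.597×10^-4)/(2π·8.85×10^-12·0.123) = 2.33×10^7 N/C.

|E| ≈ 2.33e7 N/C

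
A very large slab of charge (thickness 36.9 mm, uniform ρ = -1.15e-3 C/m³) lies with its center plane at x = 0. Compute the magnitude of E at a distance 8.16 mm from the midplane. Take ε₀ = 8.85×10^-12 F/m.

|E| ≈ 1.06e6 N/C

By symmetry E is perpendicular to the slab. A Gaussian pillbox from −8.16 mm to +8.16 mm (face area A) lies entirely within the slab.
Q_enc = ρ·(2x)·A and flux = 2EA, so 2EA = 2ρxA/ε₀ ⇒ E = |ρ|x/ε₀.
E = (1.15×10^-3)(0.00816)/(8.85×10^-12) = 1.06e6 N/C.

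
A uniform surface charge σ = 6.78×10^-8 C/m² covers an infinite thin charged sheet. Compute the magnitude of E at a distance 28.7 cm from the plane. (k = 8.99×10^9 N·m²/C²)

E ≈ 3.83×10^3 V/m

The symmetry is planar: E is normal to the sheet and the same magnitude on both sides. Take a pillbox straddling the sheet with end-cap area A.
Flux Φ = 2EA and Q_enc = σA, so 2EA = σA/ε₀ ⇒ E = |σ|/(2ε₀), independent of distance.
E = 2πk|σ| = 2π(8.99×10^9)(6.78×10^-8) = 3.83e3 N/C.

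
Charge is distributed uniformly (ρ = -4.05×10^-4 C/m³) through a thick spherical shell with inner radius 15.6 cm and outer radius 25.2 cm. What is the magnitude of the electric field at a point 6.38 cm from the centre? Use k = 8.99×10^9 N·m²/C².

E = 0

Symmetry ⇒ E = E(r) r̂. Gaussian sphere of radius r = 6.38 cm (r < 15.6 cm, inside the empty cavity).
Q_enc = 0 (all charge lies at larger r); Gauss's law gives E = 0.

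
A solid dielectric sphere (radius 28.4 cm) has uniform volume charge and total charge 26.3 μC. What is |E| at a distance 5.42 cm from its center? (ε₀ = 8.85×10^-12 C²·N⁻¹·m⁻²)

E ≈ 5.60×10^5 V/m

Take a concentric spherical Gaussian surface of radius r = 5.42 cm (r < R).
For a uniform sphere the enclosed fraction is (r/R)³, so Q_enc = (26.3 μC)(0.0542/0.284)³ = 1.828e-7 C.
Since E is radial and uniform over the Gaussian sphere, Φ = E·4πr² = Q_enc/ε₀.
E = |Q_enc|/(4πε₀r²) = (1.828×10^-7)/(4π·8.85×10^-12·(0.0542)²) = 5.60×10^5 N/C.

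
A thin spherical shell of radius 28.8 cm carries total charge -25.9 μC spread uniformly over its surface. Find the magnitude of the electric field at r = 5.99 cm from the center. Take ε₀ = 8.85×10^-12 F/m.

E = 0

Take a concentric spherical Gaussian surface of radius r = 5.99 cm (inside the shell, r < 28.8 cm).
All the charge is outside the Gaussian surface: Q_enc = 0, hence E = 0 everywhere inside the shell.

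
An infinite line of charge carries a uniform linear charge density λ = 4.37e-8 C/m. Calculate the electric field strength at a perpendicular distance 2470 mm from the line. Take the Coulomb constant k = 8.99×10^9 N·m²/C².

Choose a coaxial cylinder of radius r = 2470 mm (arbitrary length L) as the Gaussian surface.
Q_enc = λL, so λ_enc = 4.37×10^-8 C/m.
By Gauss's law (flux through the curved wall only), E·2πrL = λ_enc L/ε₀.
E = 2k|λ_enc|/r = 2(8.99×10^9)(4.37e-8)/(2.47) = 318 N/C.

318 V/m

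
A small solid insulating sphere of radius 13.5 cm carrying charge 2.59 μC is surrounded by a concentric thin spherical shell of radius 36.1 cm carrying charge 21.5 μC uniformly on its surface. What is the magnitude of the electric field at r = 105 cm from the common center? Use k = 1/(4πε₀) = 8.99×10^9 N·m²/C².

Take a concentric spherical Gaussian surface of radius r = 105 cm (r > 36.1 cm, enclosing both).
Q_enc = (2.59 μC) + (21.5 μC) = 2.409×10^-5 C.
Since E is radial and uniform over the Gaussian sphere, Φ = E·4πr² = Q_enc/ε₀.
E = k|Q_enc|/r² = (8.99×10^9)(2.409×10^-5)/(1.05)² = 1.96×10^5 N/C.

E ≈ 1.96×10^5 N/C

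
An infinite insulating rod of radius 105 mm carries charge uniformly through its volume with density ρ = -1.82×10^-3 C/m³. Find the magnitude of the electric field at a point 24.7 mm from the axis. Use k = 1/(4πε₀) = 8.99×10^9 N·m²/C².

Choose a coaxial cylinder of radius r = 24.7 mm (arbitrary length L) as the Gaussian surface (r < R).
Charge inside radius r per length L is ρ·πr²·L, so λ_enc = ρπr² = -3.488×10^-6 C/m.
Since E is radial and uniform over the curved surface, Φ = E·2πrL = Q_enc/ε₀ = λ_enc L/ε₀.
E = 2k|λ_enc|/r = 2(8.99×10^9)(3.488×10^-6)/(0.0247) = 2.54e6 N/C.

E = 2.54×10^6 N/C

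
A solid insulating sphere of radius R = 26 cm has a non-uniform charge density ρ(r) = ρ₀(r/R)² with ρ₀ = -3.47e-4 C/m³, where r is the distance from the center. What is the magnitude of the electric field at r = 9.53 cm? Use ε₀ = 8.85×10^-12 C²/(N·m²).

Take a concentric spherical Gaussian surface of radius r = 9.53 cm (r < R).
Integrate the density: Q_enc = 4π ∫₀^r ρ₀(r'/R)^2 r'² dr' = 4πρ₀ r^5/(5·R²) = -1.014×10^-7 C.
Gauss's law: E·4πr² = Q_enc/ε₀.
E = |Q_enc|/(4πε₀r²) = (1.014×10^-7)/(4π·8.85×10^-12·(0.0953)²) = 1.00×10^5 N/C.

1.00×10^5 N/C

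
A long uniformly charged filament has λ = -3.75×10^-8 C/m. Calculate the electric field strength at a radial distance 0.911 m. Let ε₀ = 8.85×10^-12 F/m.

Take a coaxial cylindrical Gaussian surface of radius r = 0.911 m and length L.
Q_enc = λL, so λ_enc = -3.75×10^-8 C/m.
By Gauss's law (flux through the curved wall only), E·2πrL = λ_enc L/ε₀.
E = |λ_enc|/(2πε₀r) = (3.75×10^-8)/(2π·8.85×10^-12·0.911) = 740 N/C.

|E| ≈ 740 N/C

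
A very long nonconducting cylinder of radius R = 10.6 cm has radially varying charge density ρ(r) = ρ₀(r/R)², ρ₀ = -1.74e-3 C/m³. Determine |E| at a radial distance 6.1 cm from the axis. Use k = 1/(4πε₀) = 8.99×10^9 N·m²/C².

Choose a coaxial cylinder of radius r = 6.1 cm (arbitrary length L) as the Gaussian surface (r < R).
Integrating ρ over the cross-section to radius r: λ_enc = (2πρ₀/R²) ∫₀^r r'^3 dr' = 2πρ₀ r^4/(4·R²) = -3.368×10^-6 C/m.
Applying ∮E·dA = Q_enc/ε₀ with the end caps contributing no flux:
E = 2k|λ_enc|/r = 2(8.99×10^9)(3.368e-6)/(0.061) = 9.93×10^5 N/C.

|E| = 9.93×10^5 V/m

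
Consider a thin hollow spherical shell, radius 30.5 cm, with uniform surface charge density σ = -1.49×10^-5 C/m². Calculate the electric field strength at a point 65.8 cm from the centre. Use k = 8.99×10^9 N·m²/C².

|E| ≈ 3.62×10^5 N/C

Use a concentric Gaussian sphere at r = 65.8 cm (r > 30.5 cm).
The entire shell is enclosed: Q_enc = σ·4πR² = (-1.49e-5)·4π·(0.305)² = -1.742e-5 C.
By Gauss's law, ∮E·dA = E·4πr² = Q_enc/ε₀.
E = k|Q_enc|/r² = (8.99×10^9)(1.742e-5)/(0.658)² = 3.62×10^5 N/C.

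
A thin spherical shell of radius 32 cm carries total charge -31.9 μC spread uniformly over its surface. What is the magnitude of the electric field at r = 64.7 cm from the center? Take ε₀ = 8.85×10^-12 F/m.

Take a concentric spherical Gaussian surface of radius r = 64.7 cm (r > 32 cm).
The entire shell is enclosed: Q_enc = -3.19e-5 C.
By Gauss's law, ∮E·dA = E·4πr² = Q_enc/ε₀.
E = |Q_enc|/(4πε₀r²) = (3.19×10^-5)/(4π·8.85×10^-12·(0.647)²) = 6.85×10^5 N/C.

6.85×10^5 N/C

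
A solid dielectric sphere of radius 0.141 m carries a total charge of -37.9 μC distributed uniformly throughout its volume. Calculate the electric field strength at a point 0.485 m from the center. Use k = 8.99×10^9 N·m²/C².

E = 1.45e6 V/m

Take a concentric spherical Gaussian surface of radius r = 0.485 m (r > R, so the entire charge is enclosed).
Q_enc = -37.9 μC = -3.79×10^-5 C.
Gauss's law: E·4πr² = Q_enc/ε₀.
E = k|Q_enc|/r² = (8.99×10^9)(3.79×10^-5)/(0.485)² = 1.45×10^6 N/C.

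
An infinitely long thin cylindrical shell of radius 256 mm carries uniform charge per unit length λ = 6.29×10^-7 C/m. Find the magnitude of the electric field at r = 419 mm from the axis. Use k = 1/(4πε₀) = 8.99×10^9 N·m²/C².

E = 2.70×10^4 V/m

Coaxial Gaussian cylinder, radius r = 419 mm, length L (r > 256 mm).
The full line charge is enclosed: λ_enc = 6.29×10^-7 C/m.
Applying ∮E·dA = Q_enc/ε₀ with the end caps contributing no flux:
E = 2k|λ_enc|/r = 2(8.99×10^9)(6.29×10^-7)/(0.419) = 2.70×10^4 N/C.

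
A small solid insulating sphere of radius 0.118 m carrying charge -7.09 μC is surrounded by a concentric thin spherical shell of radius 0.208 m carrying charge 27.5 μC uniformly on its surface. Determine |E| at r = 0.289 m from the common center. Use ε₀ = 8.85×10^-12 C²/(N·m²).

By spherical symmetry E is radial; choose a Gaussian sphere of radius r = 0.289 m (r > 0.208 m, enclosing both).
Q_enc = (-7.09 μC) + (27.5 μC) = 2.041e-5 C.
Since E is radial and uniform over the Gaussian sphere, Φ = E·4πr² = Q_enc/ε₀.
E = |Q_enc|/(4πε₀r²) = (2.041×10^-5)/(4π·8.85×10^-12·(0.289)²) = 2.20×10^6 N/C.

|E| = 2.20×10^6 N/C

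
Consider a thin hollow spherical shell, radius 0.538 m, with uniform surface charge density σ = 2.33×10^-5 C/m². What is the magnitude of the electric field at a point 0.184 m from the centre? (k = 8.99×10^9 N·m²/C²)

By spherical symmetry E is radial; choose a Gaussian sphere of radius r = 0.184 m (inside the shell, r < 0.538 m).
No charge lies within this surface, so Q_enc = 0 and Gauss's law gives E·4πr² = 0 ⇒ E = 0.

E = 0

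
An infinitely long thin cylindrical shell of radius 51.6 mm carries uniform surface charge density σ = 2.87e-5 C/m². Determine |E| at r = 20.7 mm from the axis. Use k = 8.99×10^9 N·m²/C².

E = 0 (no enclosed charge)

Coaxial Gaussian cylinder, radius r = 20.7 mm, length L (r < 51.6 mm, inside the shell).
No charge is enclosed, so Gauss's law gives E·2πrL = 0 ⇒ E = 0.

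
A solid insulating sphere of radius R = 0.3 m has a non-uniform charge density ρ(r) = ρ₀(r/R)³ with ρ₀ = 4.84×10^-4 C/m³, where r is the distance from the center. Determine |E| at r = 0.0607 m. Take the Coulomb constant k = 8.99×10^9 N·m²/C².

Symmetry ⇒ E = E(r) r̂. Gaussian sphere of radius r = 0.0607 m (r < R).
Q_enc = ∫₀^r ρ(r')·4πr'² dr' = (4πρ₀/R³) ∫₀^r r'^5 dr' = 4πρ₀ r^6/(6·R³) = 1.878e-9 C.
Gauss's law: E·4πr² = Q_enc/ε₀.
E = k|Q_enc|/r² = (8.99×10^9)(1.878×10^-9)/(0.0607)² = 4.58e3 N/C.

4.58×10^3 V/m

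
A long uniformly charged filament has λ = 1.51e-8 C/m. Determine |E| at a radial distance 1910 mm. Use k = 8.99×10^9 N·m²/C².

E ≈ 142 N/C

Take a coaxial cylindrical Gaussian surface of radius r = 1910 mm and length L.
Q_enc = λL, so λ_enc = 1.51e-8 C/m.
Gauss's law: E·2πrL = λ_enc L/ε₀.
E = 2k|λ_enc|/r = 2(8.99×10^9)(1.51e-8)/(1.91) = 142 N/C.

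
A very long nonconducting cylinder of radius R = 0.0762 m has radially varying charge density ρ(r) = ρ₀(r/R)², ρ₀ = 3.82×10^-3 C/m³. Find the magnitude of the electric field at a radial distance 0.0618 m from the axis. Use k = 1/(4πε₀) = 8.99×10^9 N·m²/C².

E ≈ 4.39e6 V/m

Choose a coaxial cylinder of radius r = 0.0618 m (arbitrary length L) as the Gaussian surface (r < R).
Integrating ρ over the cross-section to radius r: λ_enc = (2πρ₀/R²) ∫₀^r r'^3 dr' = 2πρ₀ r^4/(4·R²) = 1.507e-5 C/m.
Since E is radial and uniform over the curved surface, Φ = E·2πrL = Q_enc/ε₀ = λ_enc L/ε₀.
E = 2k|λ_enc|/r = 2(8.99×10^9)(1.507×10^-5)/(0.0618) = 4.39×10^6 N/C.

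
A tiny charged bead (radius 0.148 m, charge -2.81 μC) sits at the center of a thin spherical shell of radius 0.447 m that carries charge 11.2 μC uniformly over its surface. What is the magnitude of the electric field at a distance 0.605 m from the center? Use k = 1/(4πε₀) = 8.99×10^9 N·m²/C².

By spherical symmetry E is radial; choose a Gaussian sphere of radius r = 0.605 m (r > 0.447 m, enclosing both).
Q_enc = (-2.81 μC) + (11.2 μC) = 8.39×10^-6 C.
By Gauss's law, ∮E·dA = E·4πr² = Q_enc/ε₀.
E = k|Q_enc|/r² = (8.99×10^9)(8.39×10^-6)/(0.605)² = 2.06e5 N/C.

|E| = 2.06×10^5 V/m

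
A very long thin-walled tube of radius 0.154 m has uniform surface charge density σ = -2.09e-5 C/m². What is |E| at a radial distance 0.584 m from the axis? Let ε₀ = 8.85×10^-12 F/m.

|E| = 6.23e5 N/C

Choose a coaxial cylinder of radius r = 0.584 m (arbitrary length L) as the Gaussian surface (r > 0.154 m).
The whole shell is enclosed: λ_enc = σ·2πR = (-2.09×10^-5)·2π·(0.154) = -2.022×10^-5 C/m.
Applying ∮E·dA = Q_enc/ε₀ with the end caps contributing no flux:
E = |λ_enc|/(2πε₀r) = (2.022e-5)/(2π·8.85×10^-12·0.584) = 6.23e5 N/C.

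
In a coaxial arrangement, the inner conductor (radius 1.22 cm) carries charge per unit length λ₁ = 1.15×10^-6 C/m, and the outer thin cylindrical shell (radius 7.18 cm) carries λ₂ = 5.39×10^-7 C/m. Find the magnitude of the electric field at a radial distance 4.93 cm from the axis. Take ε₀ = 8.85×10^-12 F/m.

E ≈ 4.19e5 N/C

By cylindrical symmetry E is radial; use a coaxial Gaussian cylinder of radius 4.93 cm and length L (between the conductors, 1.22 cm < r < 7.18 cm).
The shell at 7.18 cm lies outside the Gaussian surface, so λ_enc = λ₁ = 1.15×10^-6 C/m.
Applying ∮E·dA = Q_enc/ε₀ with the end caps contributing no flux:
E = |λ_enc|/(2πε₀r) = (1.15e-6)/(2π·8.85×10^-12·0.0493) = 4.19e5 N/C.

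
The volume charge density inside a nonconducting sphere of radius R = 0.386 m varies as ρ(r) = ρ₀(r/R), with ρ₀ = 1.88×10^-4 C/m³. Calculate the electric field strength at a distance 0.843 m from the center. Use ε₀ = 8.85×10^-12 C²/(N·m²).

Symmetry ⇒ E = E(r) r̂. Gaussian sphere of radius r = 0.843 m (r > R, all charge enclosed).
Q_enc = 4π ∫₀^R ρ₀(r'/R)^1 r'² dr' = 4πρ₀R³/4 = 3.397×10^-5 C.
Applying ∮E·dA = Q_enc/ε₀ with Φ = E(4πr²):
E = |Q_enc|/(4πε₀r²) = (3.397e-5)/(4π·8.85×10^-12·(0.843)²) = 4.30×10^5 N/C.

E = 4.30×10^5 V/m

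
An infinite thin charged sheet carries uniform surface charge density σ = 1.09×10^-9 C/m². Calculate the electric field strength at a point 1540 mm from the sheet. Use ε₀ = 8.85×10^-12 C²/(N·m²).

E = 61.6 N/C

By planar symmetry E is perpendicular to the sheet and uniform; use a Gaussian pillbox with flat faces of area A on each side of the sheet.
Flux Φ = 2EA and Q_enc = σA, so 2EA = σA/ε₀ ⇒ E = |σ|/(2ε₀), independent of distance.
E = |σ|/(2ε₀) = (1.09×10^-9)/(2·8.85×10^-12) = 61.6 N/C.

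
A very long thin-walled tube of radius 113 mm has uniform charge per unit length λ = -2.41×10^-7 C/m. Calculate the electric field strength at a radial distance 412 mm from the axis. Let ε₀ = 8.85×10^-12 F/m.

1.05×10^4 N/C

Coaxial Gaussian cylinder, radius r = 412 mm, length L (r > 113 mm).
The full line charge is enclosed: λ_enc = -2.41×10^-7 C/m.
By Gauss's law (flux through the curved wall only), E·2πrL = λ_enc L/ε₀.
E = |λ_enc|/(2πε₀r) = (2.41×10^-7)/(2π·8.85×10^-12·0.412) = 1.05e4 N/C.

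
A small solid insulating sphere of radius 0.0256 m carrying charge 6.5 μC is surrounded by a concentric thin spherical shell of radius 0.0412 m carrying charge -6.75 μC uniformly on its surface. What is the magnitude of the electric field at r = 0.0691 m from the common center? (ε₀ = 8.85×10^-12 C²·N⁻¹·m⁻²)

E = 4.71×10^5 V/m

By spherical symmetry E is radial; choose a Gaussian sphere of radius r = 0.0691 m (r > 0.0412 m, enclosing both).
Q_enc = (6.5 μC) + (-6.75 μC) = -2.50×10^-7 C.
By Gauss's law, ∮E·dA = E·4πr² = Q_enc/ε₀.
E = |Q_enc|/(4πε₀r²) = (2.50×10^-7)/(4π·8.85×10^-12·(0.0691)²) = 4.71×10^5 N/C.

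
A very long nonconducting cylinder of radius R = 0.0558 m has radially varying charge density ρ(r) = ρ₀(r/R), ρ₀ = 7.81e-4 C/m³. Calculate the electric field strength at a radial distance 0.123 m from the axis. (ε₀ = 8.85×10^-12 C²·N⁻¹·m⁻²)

|E| = 7.45e5 N/C

Choose a coaxial cylinder of radius r = 0.123 m (arbitrary length L) as the Gaussian surface (r > R, full charge per length enclosed).
λ_enc = 2π ∫₀^R ρ₀(r'/R)^1 r' dr' = 2πρ₀R²/3 = 5.093e-6 C/m.
Since E is radial and uniform over the curved surface, Φ = E·2πrL = Q_enc/ε₀ = λ_enc L/ε₀.
E = |λ_enc|/(2πε₀r) = (5.093e-6)/(2π·8.85×10^-12·0.123) = 7.45×10^5 N/C.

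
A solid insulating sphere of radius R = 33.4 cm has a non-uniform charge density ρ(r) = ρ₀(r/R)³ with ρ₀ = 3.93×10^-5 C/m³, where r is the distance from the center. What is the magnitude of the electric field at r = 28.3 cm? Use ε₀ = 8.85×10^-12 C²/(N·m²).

|E| = 1.27×10^5 N/C

Take a concentric spherical Gaussian surface of radius r = 28.3 cm (r < R).
Q_enc = ∫₀^r ρ(r')·4πr'² dr' = (4πρ₀/R³) ∫₀^r r'^5 dr' = 4πρ₀ r^6/(6·R³) = 1.135×10^-6 C.
Applying ∮E·dA = Q_enc/ε₀ with Φ = E(4πr²):
E = |Q_enc|/(4πε₀r²) = (1.135×10^-6)/(4π·8.85×10^-12·(0.283)²) = 1.27×10^5 N/C.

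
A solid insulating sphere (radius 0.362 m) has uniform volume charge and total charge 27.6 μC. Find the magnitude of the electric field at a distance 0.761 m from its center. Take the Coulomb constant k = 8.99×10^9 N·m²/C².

|E| ≈ 4.28×10^5 N/C

By spherical symmetry E is radial; choose a Gaussian sphere of radius r = 0.761 m (r > R, so the entire charge is enclosed).
Q_enc = 27.6 μC = 2.76×10^-5 C.
By Gauss's law, ∮E·dA = E·4πr² = Q_enc/ε₀.
E = k|Q_enc|/r² = (8.99×10^9)(2.76×10^-5)/(0.761)² = 4.28×10^5 N/C.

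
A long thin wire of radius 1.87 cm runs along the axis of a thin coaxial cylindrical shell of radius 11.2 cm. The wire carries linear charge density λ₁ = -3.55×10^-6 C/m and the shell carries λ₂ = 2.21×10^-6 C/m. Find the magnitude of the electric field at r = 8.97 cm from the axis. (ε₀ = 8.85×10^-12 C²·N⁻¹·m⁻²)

|E| = 7.12e5 V/m

By cylindrical symmetry E is radial; use a coaxial Gaussian cylinder of radius 8.97 cm and length L (between the conductors, 1.87 cm < r < 11.2 cm).
The shell at 11.2 cm lies outside the Gaussian surface, so λ_enc = λ₁ = -3.55×10^-6 C/m.
Since E is radial and uniform over the curved surface, Φ = E·2πrL = Q_enc/ε₀ = λ_enc L/ε₀.
E = |λ_enc|/(2πε₀r) = (3.55×10^-6)/(2π·8.85×10^-12·0.0897) = 7.12×10^5 N/C.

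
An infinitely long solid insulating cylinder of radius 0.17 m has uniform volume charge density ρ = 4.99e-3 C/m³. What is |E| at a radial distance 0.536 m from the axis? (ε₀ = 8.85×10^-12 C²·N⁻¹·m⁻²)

|E| = 1.52×10^7 V/m

Coaxial Gaussian cylinder, radius r = 0.536 m, length L (r > 0.17 m, full cross-section enclosed).
λ_enc = ρ·πR² = (4.99×10^-3)π(0.17)² = 4.531e-4 C/m.
By Gauss's law (flux through the curved wall only), E·2πrL = λ_enc L/ε₀.
E = |λ_enc|/(2πε₀r) = (4.531×10^-4)/(2π·8.85×10^-12·0.536) = 1.52×10^7 N/C.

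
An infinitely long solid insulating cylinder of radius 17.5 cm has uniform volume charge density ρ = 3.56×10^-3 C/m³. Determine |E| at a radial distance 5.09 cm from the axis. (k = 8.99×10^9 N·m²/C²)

Coaxial Gaussian cylinder, radius r = 5.09 cm, length L (r < R).
Charge inside radius r per length L is ρ·πr²·L, so λ_enc = ρπr² = 2.898×10^-5 C/m.
Applying ∮E·dA = Q_enc/ε₀ with the end caps contributing no flux:
E = 2k|λ_enc|/r = 2(8.99×10^9)(2.898e-5)/(0.0509) = 1.02×10^7 N/C.

E ≈ 1.02×10^7 V/m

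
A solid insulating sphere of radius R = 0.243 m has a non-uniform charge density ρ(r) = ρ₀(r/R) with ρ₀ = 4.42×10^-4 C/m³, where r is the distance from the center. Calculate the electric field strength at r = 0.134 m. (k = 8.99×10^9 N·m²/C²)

E ≈ 9.22e5 N/C

Use a concentric Gaussian sphere at r = 0.134 m (r < R).
Q_enc = ∫₀^r ρ(r')·4πr'² dr' = (4πρ₀/R) ∫₀^r r'^3 dr' = 4πρ₀ r^4/(4·R) = 1.842×10^-6 C.
Applying ∮E·dA = Q_enc/ε₀ with Φ = E(4πr²):
E = k|Q_enc|/r² = (8.99×10^9)(1.842×10^-6)/(0.134)² = 9.22×10^5 N/C.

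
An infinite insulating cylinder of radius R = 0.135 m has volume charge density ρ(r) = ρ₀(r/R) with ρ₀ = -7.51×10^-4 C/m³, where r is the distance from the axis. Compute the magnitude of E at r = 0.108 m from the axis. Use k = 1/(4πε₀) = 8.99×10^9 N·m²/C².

Coaxial Gaussian cylinder, radius r = 0.108 m, length L (r < R).
λ_enc = ∫₀^r ρ(r')·2πr' dr' = (2πρ₀/R)·r^3/3 = -1.468e-5 C/m.
Applying ∮E·dA = Q_enc/ε₀ with the end caps contributing no flux:
E = 2k|λ_enc|/r = 2(8.99×10^9)(1.468×10^-5)/(0.108) = 2.44e6 N/C.

E ≈ 2.44e6 N/C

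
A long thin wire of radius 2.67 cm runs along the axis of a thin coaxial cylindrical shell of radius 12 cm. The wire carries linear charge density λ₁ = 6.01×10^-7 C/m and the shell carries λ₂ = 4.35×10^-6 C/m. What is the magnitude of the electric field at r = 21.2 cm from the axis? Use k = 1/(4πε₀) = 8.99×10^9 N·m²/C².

4.20e5 N/C

Coaxial Gaussian cylinder, radius r = 21.2 cm, length L (r > 12 cm, enclosing both).
λ_enc = λ₁ + λ₂ = (6.01×10^-7) + (4.35e-6) = 4.951×10^-6 C/m.
By Gauss's law (flux through the curved wall only), E·2πrL = λ_enc L/ε₀.
E = 2k|λ_enc|/r = 2(8.99×10^9)(4.951×10^-6)/(0.212) = 4.20×10^5 N/C.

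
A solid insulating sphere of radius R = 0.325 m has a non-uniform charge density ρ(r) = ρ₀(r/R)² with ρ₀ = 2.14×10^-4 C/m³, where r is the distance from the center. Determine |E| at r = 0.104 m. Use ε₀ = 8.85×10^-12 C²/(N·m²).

Take a concentric spherical Gaussian surface of radius r = 0.104 m (r < R).
Integrate the density: Q_enc = 4π ∫₀^r ρ₀(r'/R)^2 r'² dr' = 4πρ₀ r^5/(5·R²) = 6.195×10^-8 C.
By Gauss's law, ∮E·dA = E·4πr² = Q_enc/ε₀.
E = |Q_enc|/(4πε₀r²) = (6.195e-8)/(4π·8.85×10^-12·(0.104)²) = 5.15×10^4 N/C.

5.15×10^4 N/C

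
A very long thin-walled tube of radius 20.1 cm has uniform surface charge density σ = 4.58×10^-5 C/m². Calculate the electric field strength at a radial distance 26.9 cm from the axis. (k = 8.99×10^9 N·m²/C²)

By cylindrical symmetry E is radial; use a coaxial Gaussian cylinder of radius 26.9 cm and length L (r > 20.1 cm).
The whole shell is enclosed: λ_enc = σ·2πR = (4.58×10^-5)·2π·(0.201) = 5.784e-5 C/m.
Since E is radial and uniform over the curved surface, Φ = E·2πrL = Q_enc/ε₀ = λ_enc L/ε₀.
E = 2k|λ_enc|/r = 2(8.99×10^9)(5.784e-5)/(0.269) = 3.87e6 N/C.

E ≈ 3.87e6 N/C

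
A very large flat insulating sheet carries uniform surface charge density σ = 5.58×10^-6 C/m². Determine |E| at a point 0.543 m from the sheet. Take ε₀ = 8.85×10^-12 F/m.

|E| ≈ 3.15×10^5 N/C

By planar symmetry E is perpendicular to the sheet and uniform; use a Gaussian pillbox with flat faces of area A on each side of the sheet.
Flux Φ = 2EA and Q_enc = σA, so 2EA = σA/ε₀ ⇒ E = |σ|/(2ε₀), independent of distance.
E = |σ|/(2ε₀) = (5.58×10^-6)/(2·8.85×10^-12) = 3.15e5 N/C.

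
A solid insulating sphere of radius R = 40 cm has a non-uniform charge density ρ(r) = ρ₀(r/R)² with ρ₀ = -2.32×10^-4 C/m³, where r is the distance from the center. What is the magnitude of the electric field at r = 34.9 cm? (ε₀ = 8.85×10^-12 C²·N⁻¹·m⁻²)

By spherical symmetry E is radial; choose a Gaussian sphere of radius r = 34.9 cm (r < R).
Q_enc = ∫₀^r ρ(r')·4πr'² dr' = (4πρ₀/R²) ∫₀^r r'^4 dr' = 4πρ₀ r^5/(5·R²) = -1.887×10^-5 C.
Applying ∮E·dA = Q_enc/ε₀ with Φ = E(4πr²):
E = |Q_enc|/(4πε₀r²) = (1.887×10^-5)/(4π·8.85×10^-12·(0.349)²) = 1.39×10^6 N/C.

E = 1.39×10^6 V/m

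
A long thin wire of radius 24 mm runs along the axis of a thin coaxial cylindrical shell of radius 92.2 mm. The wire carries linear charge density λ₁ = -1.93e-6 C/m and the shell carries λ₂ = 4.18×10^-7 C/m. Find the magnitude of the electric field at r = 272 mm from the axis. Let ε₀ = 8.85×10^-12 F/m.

By cylindrical symmetry E is radial; use a coaxial Gaussian cylinder of radius 272 mm and length L (r > 92.2 mm, enclosing both).
λ_enc = λ₁ + λ₂ = (-1.93e-6) + (4.18e-7) = -1.512×10^-6 C/m.
By Gauss's law (flux through the curved wall only), E·2πrL = λ_enc L/ε₀.
E = |λ_enc|/(2πε₀r) = (1.512e-6)/(2π·8.85×10^-12·0.272) = 1.00e5 N/C.

|E| = 1.00×10^5 V/m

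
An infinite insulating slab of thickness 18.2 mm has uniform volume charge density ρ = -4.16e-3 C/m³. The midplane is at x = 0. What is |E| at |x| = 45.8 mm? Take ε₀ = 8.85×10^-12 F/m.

The point |x| = 45.8 mm lies outside the slab (half-thickness 0.0091 m). A symmetric pillbox spanning the full slab encloses Q_enc = ρ·d·A.
Flux = 2EA ⇒ E = |ρ|d/(2ε₀), independent of distance outside.
E = (4.16e-3)(0.0182)/(2·8.85×10^-12) = 4.28×10^6 N/C.

|E| ≈ 4.28×10^6 N/C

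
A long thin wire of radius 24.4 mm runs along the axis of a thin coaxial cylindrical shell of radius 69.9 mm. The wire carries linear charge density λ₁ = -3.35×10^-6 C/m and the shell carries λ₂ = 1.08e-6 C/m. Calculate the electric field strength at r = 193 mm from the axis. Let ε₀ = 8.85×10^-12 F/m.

By cylindrical symmetry E is radial; use a coaxial Gaussian cylinder of radius 193 mm and length L (r > 69.9 mm, enclosing both).
λ_enc = λ₁ + λ₂ = (-3.35e-6) + (1.08×10^-6) = -2.27×10^-6 C/m.
Gauss's law: E·2πrL = λ_enc L/ε₀.
E = |λ_enc|/(2πε₀r) = (2.27×10^-6)/(2π·8.85×10^-12·0.193) = 2.12×10^5 N/C.

E = 2.12×10^5 V/m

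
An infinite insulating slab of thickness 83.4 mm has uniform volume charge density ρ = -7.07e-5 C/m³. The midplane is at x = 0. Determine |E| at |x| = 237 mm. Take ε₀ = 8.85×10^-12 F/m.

|E| = 3.33×10^5 N/C

The point |x| = 237 mm lies outside the slab (half-thickness 0.0417 m). A symmetric pillbox spanning the full slab encloses Q_enc = ρ·d·A.
Flux = 2EA ⇒ E = |ρ|d/(2ε₀), independent of distance outside.
E = (7.07×10^-5)(0.0834)/(2·8.85×10^-12) = 3.33×10^5 N/C.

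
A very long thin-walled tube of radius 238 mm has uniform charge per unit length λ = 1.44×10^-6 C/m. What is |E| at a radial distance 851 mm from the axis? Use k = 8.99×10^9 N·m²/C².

|E| ≈ 3.04e4 N/C

Coaxial Gaussian cylinder, radius r = 851 mm, length L (r > 238 mm).
The full line charge is enclosed: λ_enc = 1.44×10^-6 C/m.
By Gauss's law (flux through the curved wall only), E·2πrL = λ_enc L/ε₀.
E = 2k|λ_enc|/r = 2(8.99×10^9)(1.44×10^-6)/(0.851) = 3.04e4 N/C.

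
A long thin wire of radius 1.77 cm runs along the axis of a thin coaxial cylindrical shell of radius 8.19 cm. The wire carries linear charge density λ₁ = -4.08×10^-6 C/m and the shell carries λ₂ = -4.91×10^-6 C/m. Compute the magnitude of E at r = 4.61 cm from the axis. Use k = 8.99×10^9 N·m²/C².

By cylindrical symmetry E is radial; use a coaxial Gaussian cylinder of radius 4.61 cm and length L (between the conductors, 1.77 cm < r < 8.19 cm).
Only the inner wire is enclosed; the outer shell contributes nothing inside itself. λ_enc = λ₁ = -4.08×10^-6 C/m.
By Gauss's law (flux through the curved wall only), E·2πrL = λ_enc L/ε₀.
E = 2k|λ_enc|/r = 2(8.99×10^9)(4.08×10^-6)/(0.0461) = 1.59×10^6 N/C.

|E| ≈ 1.59e6 V/m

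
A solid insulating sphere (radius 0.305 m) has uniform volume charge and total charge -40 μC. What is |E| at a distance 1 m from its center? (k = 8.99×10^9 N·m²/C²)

|E| = 3.60e5 N/C

By spherical symmetry E is radial; choose a Gaussian sphere of radius r = 1 m (r > R, so the entire charge is enclosed).
Q_enc = -40 μC = -4.00e-5 C.
Gauss's law: E·4πr² = Q_enc/ε₀.
E = k|Q_enc|/r² = (8.99×10^9)(4.00e-5)/(1)² = 3.60e5 N/C.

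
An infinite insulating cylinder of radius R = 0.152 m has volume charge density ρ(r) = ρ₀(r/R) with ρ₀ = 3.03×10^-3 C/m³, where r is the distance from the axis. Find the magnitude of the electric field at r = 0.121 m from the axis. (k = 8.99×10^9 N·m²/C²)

E = 1.10×10^7 N/C

Take a coaxial cylindrical Gaussian surface of radius r = 0.121 m and length L (r < R).
λ_enc = ∫₀^r ρ(r')·2πr' dr' = (2πρ₀/R)·r^3/3 = 7.396×10^-5 C/m.
Since E is radial and uniform over the curved surface, Φ = E·2πrL = Q_enc/ε₀ = λ_enc L/ε₀.
E = 2k|λ_enc|/r = 2(8.99×10^9)(7.396×10^-5)/(0.121) = 1.10×10^7 N/C.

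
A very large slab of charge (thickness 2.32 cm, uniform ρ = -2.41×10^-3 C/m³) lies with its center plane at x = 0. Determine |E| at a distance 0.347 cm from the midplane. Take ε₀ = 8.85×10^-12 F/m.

E ≈ 9.45e5 N/C

By symmetry E is perpendicular to the slab. A Gaussian pillbox from −0.347 cm to +0.347 cm (face area A) lies entirely within the slab.
Q_enc = ρ·(2x)·A and flux = 2EA, so 2EA = 2ρxA/ε₀ ⇒ E = |ρ|x/ε₀.
E = (2.41×10^-3)(0.00347)/(8.85×10^-12) = 9.45×10^5 N/C.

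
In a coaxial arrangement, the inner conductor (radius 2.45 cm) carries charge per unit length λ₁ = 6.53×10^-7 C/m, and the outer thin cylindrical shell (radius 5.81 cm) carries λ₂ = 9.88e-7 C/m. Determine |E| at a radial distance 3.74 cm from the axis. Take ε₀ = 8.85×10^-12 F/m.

By cylindrical symmetry E is radial; use a coaxial Gaussian cylinder of radius 3.74 cm and length L (between the conductors, 2.45 cm < r < 5.81 cm).
The shell at 5.81 cm lies outside the Gaussian surface, so λ_enc = λ₁ = 6.53e-7 C/m.
Gauss's law: E·2πrL = λ_enc L/ε₀.
E = |λ_enc|/(2πε₀r) = (6.53×10^-7)/(2π·8.85×10^-12·0.0374) = 3.14×10^5 N/C.

|E| = 3.14×10^5 V/m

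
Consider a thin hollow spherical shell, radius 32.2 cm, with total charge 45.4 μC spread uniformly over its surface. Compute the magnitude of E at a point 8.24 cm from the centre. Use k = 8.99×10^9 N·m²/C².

By spherical symmetry E is radial; choose a Gaussian sphere of radius r = 8.24 cm (inside the shell, r < 32.2 cm).
No charge lies within this surface, so Q_enc = 0 and Gauss's law gives E·4πr² = 0 ⇒ E = 0.

E = 0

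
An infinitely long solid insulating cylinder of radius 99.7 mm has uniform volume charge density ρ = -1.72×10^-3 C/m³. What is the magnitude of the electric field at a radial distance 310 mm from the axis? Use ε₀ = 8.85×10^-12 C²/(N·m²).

Choose a coaxial cylinder of radius r = 310 mm (arbitrary length L) as the Gaussian surface (r > 99.7 mm, full cross-section enclosed).
λ_enc = ρ·πR² = (-1.72×10^-3)π(0.0997)² = -5.371e-5 C/m.
Applying ∮E·dA = Q_enc/ε₀ with the end caps contributing no flux:
E = |λ_enc|/(2πε₀r) = (5.371×10^-5)/(2π·8.85×10^-12·0.31) = 3.12×10^6 N/C.

E ≈ 3.12×10^6 N/C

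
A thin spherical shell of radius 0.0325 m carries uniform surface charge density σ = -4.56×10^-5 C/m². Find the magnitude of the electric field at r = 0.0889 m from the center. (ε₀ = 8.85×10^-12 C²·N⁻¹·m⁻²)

Take a concentric spherical Gaussian surface of radius r = 0.0889 m (r > 0.0325 m).
The entire shell is enclosed: Q_enc = σ·4πR² = (-4.56×10^-5)·4π·(0.0325)² = -6.053×10^-7 C.
Since E is radial and uniform over the Gaussian sphere, Φ = E·4πr² = Q_enc/ε₀.
E = |Q_enc|/(4πε₀r²) = (6.053e-7)/(4π·8.85×10^-12·(0.0889)²) = 6.89×10^5 N/C.

6.89×10^5 V/m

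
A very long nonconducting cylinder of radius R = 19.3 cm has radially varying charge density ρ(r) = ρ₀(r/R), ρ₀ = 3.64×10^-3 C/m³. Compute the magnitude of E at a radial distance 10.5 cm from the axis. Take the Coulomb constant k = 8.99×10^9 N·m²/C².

Take a coaxial cylindrical Gaussian surface of radius r = 10.5 cm and length L (r < R).
λ_enc = ∫₀^r ρ(r')·2πr' dr' = (2πρ₀/R)·r^3/3 = 4.573×10^-5 C/m.
Applying ∮E·dA = Q_enc/ε₀ with the end caps contributing no flux:
E = 2k|λ_enc|/r = 2(8.99×10^9)(4.573e-5)/(0.105) = 7.83×10^6 N/C.

|E| ≈ 7.83e6 N/C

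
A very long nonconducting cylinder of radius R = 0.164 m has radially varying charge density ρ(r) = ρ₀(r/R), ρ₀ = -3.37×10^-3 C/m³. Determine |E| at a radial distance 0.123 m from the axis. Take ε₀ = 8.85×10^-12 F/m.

|E| ≈ 1.17×10^7 N/C

By cylindrical symmetry E is radial; use a coaxial Gaussian cylinder of radius 0.123 m and length L (r < R).
λ_enc = ∫₀^r ρ(r')·2πr' dr' = (2πρ₀/R)·r^3/3 = -8.009×10^-5 C/m.
Since E is radial and uniform over the curved surface, Φ = E·2πrL = Q_enc/ε₀ = λ_enc L/ε₀.
E = |λ_enc|/(2πε₀r) = (8.009×10^-5)/(2π·8.85×10^-12·0.123) = 1.17×10^7 N/C.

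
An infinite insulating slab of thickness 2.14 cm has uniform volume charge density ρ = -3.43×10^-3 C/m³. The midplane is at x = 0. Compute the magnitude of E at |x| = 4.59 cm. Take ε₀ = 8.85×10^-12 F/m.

The point |x| = 4.59 cm lies outside the slab (half-thickness 0.0107 m). A symmetric pillbox spanning the full slab encloses Q_enc = ρ·d·A.
Flux = 2EA ⇒ E = |ρ|d/(2ε₀), independent of distance outside.
E = (3.43×10^-3)(0.0214)/(2·8.85×10^-12) = 4.15×10^6 N/C.

4.15e6 N/C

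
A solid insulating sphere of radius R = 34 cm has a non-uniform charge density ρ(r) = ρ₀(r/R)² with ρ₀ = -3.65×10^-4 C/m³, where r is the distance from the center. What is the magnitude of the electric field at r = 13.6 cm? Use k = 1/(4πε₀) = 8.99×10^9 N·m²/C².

Take a concentric spherical Gaussian surface of radius r = 13.6 cm (r < R).
Q_enc = ∫₀^r ρ(r')·4πr'² dr' = (4πρ₀/R²) ∫₀^r r'^4 dr' = 4πρ₀ r^5/(5·R²) = -3.692×10^-7 C.
Since E is radial and uniform over the Gaussian sphere, Φ = E·4πr² = Q_enc/ε₀.
E = k|Q_enc|/r² = (8.99×10^9)(3.692×10^-7)/(0.136)² = 1.79×10^5 N/C.

E = 1.79×10^5 N/C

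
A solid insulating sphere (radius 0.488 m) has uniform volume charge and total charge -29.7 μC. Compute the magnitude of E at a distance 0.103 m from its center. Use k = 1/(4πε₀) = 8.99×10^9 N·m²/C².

E = 2.37×10^5 N/C

Use a concentric Gaussian sphere at r = 0.103 m (r < R).
Only the charge within r is enclosed: Q_enc = Q·(r/R)³ = (-29.7 μC)·(0.103 m/0.488 m)³ = -2.793×10^-7 C.
Applying ∮E·dA = Q_enc/ε₀ with Φ = E(4πr²):
E = k|Q_enc|/r² = (8.99×10^9)(2.793×10^-7)/(0.103)² = 2.37×10^5 N/C.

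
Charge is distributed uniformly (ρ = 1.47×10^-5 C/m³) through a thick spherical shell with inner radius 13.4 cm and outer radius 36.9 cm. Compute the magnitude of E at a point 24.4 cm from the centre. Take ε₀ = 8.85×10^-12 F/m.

1.13e5 N/C

Symmetry ⇒ E = E(r) r̂. Gaussian sphere of radius r = 24.4 cm (within the shell material, 13.4 cm < r < 36.9 cm).
Enclosed charge is the volume from a to r: Q_enc = (4π/3)ρ(r³ − a³) = 7.463×10^-7 C.
Applying ∮E·dA = Q_enc/ε₀ with Φ = E(4πr²):
E = |Q_enc|/(4πε₀r²) = (7.463e-7)/(4π·8.85×10^-12·(0.244)²) = 1.13e5 N/C.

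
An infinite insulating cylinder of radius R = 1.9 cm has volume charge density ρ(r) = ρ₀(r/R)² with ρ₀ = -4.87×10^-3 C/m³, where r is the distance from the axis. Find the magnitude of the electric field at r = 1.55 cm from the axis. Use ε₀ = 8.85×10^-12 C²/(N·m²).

|E| = 1.42e6 N/C

Choose a coaxial cylinder of radius r = 1.55 cm (arbitrary length L) as the Gaussian surface (r < R).
λ_enc = ∫₀^r ρ(r')·2πr' dr' = (2πρ₀/R²)·r^4/4 = -1.223e-6 C/m.
Gauss's law: E·2πrL = λ_enc L/ε₀.
E = |λ_enc|/(2πε₀r) = (1.223e-6)/(2π·8.85×10^-12·0.0155) = 1.42×10^6 N/C.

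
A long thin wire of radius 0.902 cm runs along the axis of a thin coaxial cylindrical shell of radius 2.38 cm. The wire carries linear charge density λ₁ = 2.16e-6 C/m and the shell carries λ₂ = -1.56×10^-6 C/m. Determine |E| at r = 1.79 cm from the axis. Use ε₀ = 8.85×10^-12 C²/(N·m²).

|E| = 2.17e6 N/C

By cylindrical symmetry E is radial; use a coaxial Gaussian cylinder of radius 1.79 cm and length L (between the conductors, 0.902 cm < r < 2.38 cm).
The shell at 2.38 cm lies outside the Gaussian surface, so λ_enc = λ₁ = 2.16e-6 C/m.
By Gauss's law (flux through the curved wall only), E·2πrL = λ_enc L/ε₀.
E = |λ_enc|/(2πε₀r) = (2.16×10^-6)/(2π·8.85×10^-12·0.0179) = 2.17e6 N/C.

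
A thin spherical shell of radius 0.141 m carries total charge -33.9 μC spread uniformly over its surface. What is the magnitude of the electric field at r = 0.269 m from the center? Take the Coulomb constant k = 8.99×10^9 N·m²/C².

4.21×10^6 N/C

Use a concentric Gaussian sphere at r = 0.269 m (r > 0.141 m).
The entire shell is enclosed: Q_enc = -3.39×10^-5 C.
By Gauss's law, ∮E·dA = E·4πr² = Q_enc/ε₀.
E = k|Q_enc|/r² = (8.99×10^9)(3.39×10^-5)/(0.269)² = 4.21×10^6 N/C.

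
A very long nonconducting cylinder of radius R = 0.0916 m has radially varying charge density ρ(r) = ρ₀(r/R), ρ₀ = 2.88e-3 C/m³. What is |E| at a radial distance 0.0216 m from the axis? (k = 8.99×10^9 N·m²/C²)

E ≈ 5.52×10^5 N/C

Take a coaxial cylindrical Gaussian surface of radius r = 0.0216 m and length L (r < R).
Integrating ρ over the cross-section to radius r: λ_enc = (2πρ₀/R) ∫₀^r r'^2 dr' = 2πρ₀ r^3/(3·R) = 6.636×10^-7 C/m.
By Gauss's law (flux through the curved wall only), E·2πrL = λ_enc L/ε₀.
E = 2k|λ_enc|/r = 2(8.99×10^9)(6.636×10^-7)/(0.0216) = 5.52×10^5 N/C.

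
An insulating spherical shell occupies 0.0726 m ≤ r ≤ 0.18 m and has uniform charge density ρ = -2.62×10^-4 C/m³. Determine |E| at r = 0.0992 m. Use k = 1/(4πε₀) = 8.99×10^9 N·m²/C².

By spherical symmetry E is radial; choose a Gaussian sphere of radius r = 0.0992 m (within the shell material, 0.0726 m < r < 0.18 m).
Only the shell between 0.0726 m and r is enclosed: Q_enc = ρ·(4π/3)(r³ − a³) = (-2.62e-4)·(4π/3)·((0.0992)³ − (0.0726)³) = -6.514×10^-7 C.
Gauss's law: E·4πr² = Q_enc/ε₀.
E = k|Q_enc|/r² = (8.99×10^9)(6.514×10^-7)/(0.0992)² = 5.95×10^5 N/C.

|E| ≈ 5.95e5 V/m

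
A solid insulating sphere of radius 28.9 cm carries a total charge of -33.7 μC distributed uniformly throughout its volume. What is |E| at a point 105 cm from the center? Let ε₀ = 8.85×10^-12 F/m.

Symmetry ⇒ E = E(r) r̂. Gaussian sphere of radius r = 105 cm (r > R, so the entire charge is enclosed).
Q_enc = -33.7 μC = -3.37×10^-5 C.
Gauss's law: E·4πr² = Q_enc/ε₀.
E = |Q_enc|/(4πε₀r²) = (3.37×10^-5)/(4π·8.85×10^-12·(1.05)²) = 2.75e5 N/C.

2.75×10^5 N/C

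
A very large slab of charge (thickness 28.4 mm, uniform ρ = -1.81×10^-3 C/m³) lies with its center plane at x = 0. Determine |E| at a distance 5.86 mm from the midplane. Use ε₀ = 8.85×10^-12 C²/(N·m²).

|E| = 1.20e6 V/m

By symmetry E is perpendicular to the slab. A Gaussian pillbox from −5.86 mm to +5.86 mm (face area A) lies entirely within the slab.
Q_enc = ρ·(2x)·A and flux = 2EA, so 2EA = 2ρxA/ε₀ ⇒ E = |ρ|x/ε₀.
E = (1.81×10^-3)(0.00586)/(8.85×10^-12) = 1.20×10^6 N/C.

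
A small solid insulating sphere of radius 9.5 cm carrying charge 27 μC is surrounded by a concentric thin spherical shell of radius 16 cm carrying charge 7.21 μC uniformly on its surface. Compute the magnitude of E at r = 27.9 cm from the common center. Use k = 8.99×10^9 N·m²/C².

3.95e6 V/m

Symmetry ⇒ E = E(r) r̂. Gaussian sphere of radius r = 27.9 cm (r > 16 cm, enclosing both).
Q_enc = (27 μC) + (7.21 μC) = 3.421×10^-5 C.
By Gauss's law, ∮E·dA = E·4πr² = Q_enc/ε₀.
E = k|Q_enc|/r² = (8.99×10^9)(3.421e-5)/(0.279)² = 3.95×10^6 N/C.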